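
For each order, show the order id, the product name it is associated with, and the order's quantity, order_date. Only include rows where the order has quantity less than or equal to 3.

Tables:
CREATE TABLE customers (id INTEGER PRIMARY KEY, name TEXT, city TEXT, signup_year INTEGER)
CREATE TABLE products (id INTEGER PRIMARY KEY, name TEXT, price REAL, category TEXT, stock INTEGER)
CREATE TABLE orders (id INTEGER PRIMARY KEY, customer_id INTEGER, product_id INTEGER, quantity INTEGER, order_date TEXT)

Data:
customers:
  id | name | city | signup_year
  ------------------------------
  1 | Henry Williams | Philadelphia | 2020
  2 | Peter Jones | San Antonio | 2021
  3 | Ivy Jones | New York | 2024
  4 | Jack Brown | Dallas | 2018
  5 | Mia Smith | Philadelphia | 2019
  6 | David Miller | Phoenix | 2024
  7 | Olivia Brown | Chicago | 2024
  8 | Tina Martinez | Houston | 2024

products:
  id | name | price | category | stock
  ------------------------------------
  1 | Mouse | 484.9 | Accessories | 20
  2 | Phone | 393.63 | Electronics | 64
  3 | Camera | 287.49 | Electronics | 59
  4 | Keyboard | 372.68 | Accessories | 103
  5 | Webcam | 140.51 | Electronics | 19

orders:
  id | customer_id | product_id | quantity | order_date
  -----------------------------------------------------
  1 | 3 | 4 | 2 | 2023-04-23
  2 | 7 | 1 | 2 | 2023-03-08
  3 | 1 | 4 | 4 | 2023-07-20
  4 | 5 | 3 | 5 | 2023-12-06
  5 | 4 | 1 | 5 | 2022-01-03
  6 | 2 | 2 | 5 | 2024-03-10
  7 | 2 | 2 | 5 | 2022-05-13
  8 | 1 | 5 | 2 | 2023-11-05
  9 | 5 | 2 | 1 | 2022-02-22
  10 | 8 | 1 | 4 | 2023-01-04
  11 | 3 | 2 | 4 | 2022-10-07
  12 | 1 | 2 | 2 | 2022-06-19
SELECT c.id, p.name AS product, c.quantity, c.order_date FROM orders c JOIN products p ON c.product_id = p.id WHERE c.quantity <= 3

Execution result:
id | product | quantity | order_date
1 | Keyboard | 2 | 2023-04-23
2 | Mouse | 2 | 2023-03-08
8 | Webcam | 2 | 2023-11-05
9 | Phone | 1 | 2022-02-22
12 | Phone | 2 | 2022-06-19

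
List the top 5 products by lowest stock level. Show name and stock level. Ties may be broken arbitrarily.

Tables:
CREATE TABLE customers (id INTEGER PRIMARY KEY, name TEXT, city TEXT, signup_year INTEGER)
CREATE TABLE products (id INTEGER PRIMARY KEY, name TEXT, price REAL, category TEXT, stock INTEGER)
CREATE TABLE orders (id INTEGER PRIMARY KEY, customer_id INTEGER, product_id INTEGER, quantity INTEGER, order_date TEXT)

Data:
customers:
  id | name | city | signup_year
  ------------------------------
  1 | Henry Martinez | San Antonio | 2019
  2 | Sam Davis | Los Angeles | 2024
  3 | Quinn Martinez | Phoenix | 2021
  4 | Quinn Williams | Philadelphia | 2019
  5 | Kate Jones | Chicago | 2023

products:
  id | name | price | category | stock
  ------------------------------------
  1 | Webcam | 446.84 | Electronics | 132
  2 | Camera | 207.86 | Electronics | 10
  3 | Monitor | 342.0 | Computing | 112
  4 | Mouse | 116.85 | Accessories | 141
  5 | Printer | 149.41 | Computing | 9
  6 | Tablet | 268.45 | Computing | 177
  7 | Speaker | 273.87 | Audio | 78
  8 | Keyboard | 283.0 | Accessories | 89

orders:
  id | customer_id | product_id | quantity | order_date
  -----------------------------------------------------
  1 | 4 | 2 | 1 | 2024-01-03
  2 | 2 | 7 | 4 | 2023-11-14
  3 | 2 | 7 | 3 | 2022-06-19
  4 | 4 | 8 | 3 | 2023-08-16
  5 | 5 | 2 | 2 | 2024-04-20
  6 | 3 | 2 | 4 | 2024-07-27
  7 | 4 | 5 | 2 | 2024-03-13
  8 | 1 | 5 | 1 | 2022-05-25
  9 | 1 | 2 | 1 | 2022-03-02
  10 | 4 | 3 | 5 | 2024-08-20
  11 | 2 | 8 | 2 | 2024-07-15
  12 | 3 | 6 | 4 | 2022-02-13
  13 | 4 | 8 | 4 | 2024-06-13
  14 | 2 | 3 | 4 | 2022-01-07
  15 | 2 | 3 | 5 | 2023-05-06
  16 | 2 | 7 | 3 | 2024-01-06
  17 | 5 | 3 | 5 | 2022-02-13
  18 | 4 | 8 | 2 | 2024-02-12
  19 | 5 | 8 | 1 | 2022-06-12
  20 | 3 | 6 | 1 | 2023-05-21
SELECT name, stock FROM products ORDER BY stock ASC LIMIT 5

Execution result:
name | stock
Printer | 9
Camera | 10
Speaker | 78
Keyboard | 89
Monitor | 112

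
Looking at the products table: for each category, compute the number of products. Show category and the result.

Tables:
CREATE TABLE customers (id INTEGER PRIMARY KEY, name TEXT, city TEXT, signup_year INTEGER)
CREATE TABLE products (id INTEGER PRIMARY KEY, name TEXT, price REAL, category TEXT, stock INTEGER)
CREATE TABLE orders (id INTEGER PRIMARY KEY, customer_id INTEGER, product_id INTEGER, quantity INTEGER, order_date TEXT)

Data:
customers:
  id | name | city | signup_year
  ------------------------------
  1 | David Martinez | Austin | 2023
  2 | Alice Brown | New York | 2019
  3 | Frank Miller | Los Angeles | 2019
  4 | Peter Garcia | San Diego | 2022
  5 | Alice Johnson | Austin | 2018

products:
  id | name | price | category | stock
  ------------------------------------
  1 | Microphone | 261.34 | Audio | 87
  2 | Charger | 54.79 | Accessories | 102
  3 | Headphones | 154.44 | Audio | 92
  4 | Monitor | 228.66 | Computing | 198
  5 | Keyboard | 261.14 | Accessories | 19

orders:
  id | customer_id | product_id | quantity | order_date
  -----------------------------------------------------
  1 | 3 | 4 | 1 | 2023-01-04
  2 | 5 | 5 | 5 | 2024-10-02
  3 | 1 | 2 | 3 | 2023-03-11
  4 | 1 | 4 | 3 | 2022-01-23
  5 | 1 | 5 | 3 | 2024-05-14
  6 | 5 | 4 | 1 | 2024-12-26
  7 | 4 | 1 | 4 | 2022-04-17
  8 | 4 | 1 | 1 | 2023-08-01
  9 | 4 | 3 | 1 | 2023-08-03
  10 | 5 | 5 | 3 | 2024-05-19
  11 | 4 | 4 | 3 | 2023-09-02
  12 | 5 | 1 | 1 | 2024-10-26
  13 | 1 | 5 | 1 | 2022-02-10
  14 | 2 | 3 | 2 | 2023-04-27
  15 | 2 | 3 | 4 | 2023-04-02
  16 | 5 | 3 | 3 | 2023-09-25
SELECT category, COUNT(*) AS n FROM products GROUP BY category

Execution result:
category | n
Accessories | 2
Audio | 2
Computing | 1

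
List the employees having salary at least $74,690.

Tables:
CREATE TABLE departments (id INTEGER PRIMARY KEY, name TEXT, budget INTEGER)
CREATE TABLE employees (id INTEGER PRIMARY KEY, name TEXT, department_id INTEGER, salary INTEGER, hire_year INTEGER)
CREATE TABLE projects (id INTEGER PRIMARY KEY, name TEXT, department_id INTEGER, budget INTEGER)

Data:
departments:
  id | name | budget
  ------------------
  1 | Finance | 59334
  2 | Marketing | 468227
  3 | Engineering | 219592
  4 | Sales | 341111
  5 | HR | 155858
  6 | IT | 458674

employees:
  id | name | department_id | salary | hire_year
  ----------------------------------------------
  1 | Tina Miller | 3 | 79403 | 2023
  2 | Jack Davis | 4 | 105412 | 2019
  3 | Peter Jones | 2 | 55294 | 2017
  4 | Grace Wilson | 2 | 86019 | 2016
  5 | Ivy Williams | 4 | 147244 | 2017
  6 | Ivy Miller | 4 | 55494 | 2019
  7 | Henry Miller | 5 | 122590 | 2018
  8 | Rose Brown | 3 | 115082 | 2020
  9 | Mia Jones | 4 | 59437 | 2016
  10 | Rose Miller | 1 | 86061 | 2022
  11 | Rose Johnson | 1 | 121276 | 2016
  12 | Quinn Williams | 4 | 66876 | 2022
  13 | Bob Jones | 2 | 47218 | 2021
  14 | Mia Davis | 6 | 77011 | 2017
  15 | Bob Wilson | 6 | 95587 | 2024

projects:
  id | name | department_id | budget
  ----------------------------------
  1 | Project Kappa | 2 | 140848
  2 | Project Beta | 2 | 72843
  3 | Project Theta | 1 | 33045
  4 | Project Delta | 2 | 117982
SELECT name, salary FROM employees WHERE salary >= 74690

Execution result:
name | salary
Tina Miller | 79403
Jack Davis | 105412
Grace Wilson | 86019
Ivy Williams | 147244
Henry Miller | 122590
Rose Brown | 115082
Rose Miller | 86061
Rose Johnson | 121276
Mia Davis | 77011
Bob Wilson | 95587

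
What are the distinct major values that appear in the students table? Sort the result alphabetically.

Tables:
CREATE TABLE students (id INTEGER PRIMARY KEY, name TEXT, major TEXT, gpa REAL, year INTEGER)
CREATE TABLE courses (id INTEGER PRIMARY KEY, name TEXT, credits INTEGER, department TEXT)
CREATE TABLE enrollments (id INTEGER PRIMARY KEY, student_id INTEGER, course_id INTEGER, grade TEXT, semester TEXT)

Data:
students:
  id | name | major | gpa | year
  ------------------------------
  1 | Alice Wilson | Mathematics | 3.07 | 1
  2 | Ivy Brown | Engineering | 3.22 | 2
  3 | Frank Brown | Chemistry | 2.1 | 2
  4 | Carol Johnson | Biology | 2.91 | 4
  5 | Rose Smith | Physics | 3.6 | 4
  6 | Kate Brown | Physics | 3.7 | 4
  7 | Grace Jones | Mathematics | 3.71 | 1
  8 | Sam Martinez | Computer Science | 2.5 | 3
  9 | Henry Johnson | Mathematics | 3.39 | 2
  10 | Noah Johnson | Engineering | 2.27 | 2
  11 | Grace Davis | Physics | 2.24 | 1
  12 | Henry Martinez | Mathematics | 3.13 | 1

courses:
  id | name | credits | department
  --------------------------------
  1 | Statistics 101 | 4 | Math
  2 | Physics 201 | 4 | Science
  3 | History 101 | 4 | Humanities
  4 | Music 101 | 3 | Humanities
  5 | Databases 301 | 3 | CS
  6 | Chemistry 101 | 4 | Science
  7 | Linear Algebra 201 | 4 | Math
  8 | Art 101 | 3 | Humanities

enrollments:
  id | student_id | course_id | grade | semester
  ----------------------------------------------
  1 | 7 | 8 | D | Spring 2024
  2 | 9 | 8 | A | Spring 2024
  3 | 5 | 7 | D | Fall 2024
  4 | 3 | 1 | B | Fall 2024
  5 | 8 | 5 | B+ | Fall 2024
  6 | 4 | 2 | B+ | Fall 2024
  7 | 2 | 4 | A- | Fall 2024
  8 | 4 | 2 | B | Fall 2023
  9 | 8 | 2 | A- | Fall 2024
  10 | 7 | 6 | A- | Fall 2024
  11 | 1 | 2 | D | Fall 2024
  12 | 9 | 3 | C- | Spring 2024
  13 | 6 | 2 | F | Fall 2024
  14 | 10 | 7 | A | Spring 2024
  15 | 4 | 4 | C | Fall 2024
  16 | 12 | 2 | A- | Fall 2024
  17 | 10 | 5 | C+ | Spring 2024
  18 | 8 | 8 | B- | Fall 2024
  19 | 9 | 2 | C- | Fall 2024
SELECT DISTINCT major FROM students ORDER BY major

Execution result:
major
Biology
Chemistry
Computer Science
Engineering
Mathematics
Physics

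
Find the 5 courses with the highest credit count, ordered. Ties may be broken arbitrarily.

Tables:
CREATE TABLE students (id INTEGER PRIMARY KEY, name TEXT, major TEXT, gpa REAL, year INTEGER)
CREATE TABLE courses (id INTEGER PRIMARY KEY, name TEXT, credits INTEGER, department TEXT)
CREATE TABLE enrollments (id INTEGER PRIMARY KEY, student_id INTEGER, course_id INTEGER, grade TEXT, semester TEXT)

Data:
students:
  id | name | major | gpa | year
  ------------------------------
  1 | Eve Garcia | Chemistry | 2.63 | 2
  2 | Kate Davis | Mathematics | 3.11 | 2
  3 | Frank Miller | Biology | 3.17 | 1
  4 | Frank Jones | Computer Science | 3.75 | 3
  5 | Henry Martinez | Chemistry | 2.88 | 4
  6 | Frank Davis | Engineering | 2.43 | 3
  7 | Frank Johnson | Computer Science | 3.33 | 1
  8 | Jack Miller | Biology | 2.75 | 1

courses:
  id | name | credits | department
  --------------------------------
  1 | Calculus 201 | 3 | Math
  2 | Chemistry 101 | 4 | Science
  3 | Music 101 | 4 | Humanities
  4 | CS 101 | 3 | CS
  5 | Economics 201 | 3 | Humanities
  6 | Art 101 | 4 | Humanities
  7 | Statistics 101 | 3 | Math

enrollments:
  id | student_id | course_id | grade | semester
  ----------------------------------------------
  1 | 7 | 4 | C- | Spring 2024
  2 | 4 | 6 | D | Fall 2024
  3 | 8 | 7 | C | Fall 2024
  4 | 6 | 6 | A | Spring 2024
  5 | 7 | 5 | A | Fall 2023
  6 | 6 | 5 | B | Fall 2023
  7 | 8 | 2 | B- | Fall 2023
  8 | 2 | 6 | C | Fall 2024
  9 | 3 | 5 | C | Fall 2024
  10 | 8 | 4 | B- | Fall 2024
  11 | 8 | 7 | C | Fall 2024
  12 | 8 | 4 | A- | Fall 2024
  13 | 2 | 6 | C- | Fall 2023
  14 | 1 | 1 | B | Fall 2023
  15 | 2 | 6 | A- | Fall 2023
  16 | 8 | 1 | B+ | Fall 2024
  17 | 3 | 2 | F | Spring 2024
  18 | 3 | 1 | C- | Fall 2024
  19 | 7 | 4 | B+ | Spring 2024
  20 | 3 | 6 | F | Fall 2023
SELECT name, credits FROM courses ORDER BY credits DESC LIMIT 5

Execution result:
name | credits
Chemistry 101 | 4
Music 101 | 4
Art 101 | 4
Calculus 201 | 3
CS 101 | 3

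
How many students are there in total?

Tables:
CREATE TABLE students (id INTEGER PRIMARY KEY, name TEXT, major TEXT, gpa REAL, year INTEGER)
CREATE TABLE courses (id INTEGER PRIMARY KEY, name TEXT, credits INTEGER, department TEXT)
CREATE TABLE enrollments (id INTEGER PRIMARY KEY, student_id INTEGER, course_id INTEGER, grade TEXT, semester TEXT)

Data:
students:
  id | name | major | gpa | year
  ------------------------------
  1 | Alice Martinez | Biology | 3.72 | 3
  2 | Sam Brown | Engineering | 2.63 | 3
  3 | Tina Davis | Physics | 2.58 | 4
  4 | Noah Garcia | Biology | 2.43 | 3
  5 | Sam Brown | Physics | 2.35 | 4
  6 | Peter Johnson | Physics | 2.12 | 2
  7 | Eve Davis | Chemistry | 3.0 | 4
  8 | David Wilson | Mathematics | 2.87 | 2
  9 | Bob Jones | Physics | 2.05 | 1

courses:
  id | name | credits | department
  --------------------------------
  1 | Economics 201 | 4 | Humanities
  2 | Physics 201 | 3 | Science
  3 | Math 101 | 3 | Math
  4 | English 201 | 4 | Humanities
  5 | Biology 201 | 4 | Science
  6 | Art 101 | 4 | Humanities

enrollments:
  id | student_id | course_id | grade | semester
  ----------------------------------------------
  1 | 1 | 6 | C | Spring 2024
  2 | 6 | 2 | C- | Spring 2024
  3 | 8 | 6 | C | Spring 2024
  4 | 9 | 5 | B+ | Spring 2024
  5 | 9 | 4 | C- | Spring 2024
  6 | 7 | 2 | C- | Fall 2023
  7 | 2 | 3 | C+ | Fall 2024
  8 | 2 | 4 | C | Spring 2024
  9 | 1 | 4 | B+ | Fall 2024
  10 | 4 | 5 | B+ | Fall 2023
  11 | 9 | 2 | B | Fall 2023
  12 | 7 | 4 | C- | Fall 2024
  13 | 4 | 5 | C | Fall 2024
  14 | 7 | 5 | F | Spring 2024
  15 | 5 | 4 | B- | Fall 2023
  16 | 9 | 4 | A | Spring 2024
SELECT COUNT(*) FROM students

Execution result:
9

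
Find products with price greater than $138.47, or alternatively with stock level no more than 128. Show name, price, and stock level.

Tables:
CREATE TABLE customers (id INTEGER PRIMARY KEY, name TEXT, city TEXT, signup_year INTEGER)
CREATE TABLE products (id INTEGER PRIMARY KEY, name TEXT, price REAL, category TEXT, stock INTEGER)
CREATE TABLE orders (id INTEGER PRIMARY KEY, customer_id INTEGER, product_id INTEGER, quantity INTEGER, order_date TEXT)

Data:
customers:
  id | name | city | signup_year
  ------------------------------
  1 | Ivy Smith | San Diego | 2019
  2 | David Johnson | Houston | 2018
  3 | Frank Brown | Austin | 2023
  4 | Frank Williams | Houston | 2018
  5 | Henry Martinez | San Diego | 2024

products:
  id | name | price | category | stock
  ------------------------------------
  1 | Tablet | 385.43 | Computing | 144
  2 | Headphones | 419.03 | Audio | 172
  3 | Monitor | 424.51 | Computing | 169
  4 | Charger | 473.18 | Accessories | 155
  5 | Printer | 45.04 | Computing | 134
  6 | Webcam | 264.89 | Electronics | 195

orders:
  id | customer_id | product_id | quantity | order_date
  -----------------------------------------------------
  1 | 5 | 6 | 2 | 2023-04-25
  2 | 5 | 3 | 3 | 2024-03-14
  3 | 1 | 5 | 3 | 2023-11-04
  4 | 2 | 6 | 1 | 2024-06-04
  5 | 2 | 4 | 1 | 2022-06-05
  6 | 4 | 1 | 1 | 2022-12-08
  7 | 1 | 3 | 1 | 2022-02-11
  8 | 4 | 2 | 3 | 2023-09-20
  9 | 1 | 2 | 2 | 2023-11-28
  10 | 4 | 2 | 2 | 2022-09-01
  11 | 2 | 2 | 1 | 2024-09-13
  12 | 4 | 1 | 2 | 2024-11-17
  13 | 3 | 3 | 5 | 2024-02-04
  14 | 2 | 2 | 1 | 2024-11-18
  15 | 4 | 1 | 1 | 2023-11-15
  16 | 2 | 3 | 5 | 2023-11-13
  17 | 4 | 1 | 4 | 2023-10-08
SELECT name, price, stock FROM products WHERE price > 138.47 OR stock <= 128

Execution result:
name | price | stock
Tablet | 385.43 | 144
Headphones | 419.03 | 172
Monitor | 424.51 | 169
Charger | 473.18 | 155
Webcam | 264.89 | 195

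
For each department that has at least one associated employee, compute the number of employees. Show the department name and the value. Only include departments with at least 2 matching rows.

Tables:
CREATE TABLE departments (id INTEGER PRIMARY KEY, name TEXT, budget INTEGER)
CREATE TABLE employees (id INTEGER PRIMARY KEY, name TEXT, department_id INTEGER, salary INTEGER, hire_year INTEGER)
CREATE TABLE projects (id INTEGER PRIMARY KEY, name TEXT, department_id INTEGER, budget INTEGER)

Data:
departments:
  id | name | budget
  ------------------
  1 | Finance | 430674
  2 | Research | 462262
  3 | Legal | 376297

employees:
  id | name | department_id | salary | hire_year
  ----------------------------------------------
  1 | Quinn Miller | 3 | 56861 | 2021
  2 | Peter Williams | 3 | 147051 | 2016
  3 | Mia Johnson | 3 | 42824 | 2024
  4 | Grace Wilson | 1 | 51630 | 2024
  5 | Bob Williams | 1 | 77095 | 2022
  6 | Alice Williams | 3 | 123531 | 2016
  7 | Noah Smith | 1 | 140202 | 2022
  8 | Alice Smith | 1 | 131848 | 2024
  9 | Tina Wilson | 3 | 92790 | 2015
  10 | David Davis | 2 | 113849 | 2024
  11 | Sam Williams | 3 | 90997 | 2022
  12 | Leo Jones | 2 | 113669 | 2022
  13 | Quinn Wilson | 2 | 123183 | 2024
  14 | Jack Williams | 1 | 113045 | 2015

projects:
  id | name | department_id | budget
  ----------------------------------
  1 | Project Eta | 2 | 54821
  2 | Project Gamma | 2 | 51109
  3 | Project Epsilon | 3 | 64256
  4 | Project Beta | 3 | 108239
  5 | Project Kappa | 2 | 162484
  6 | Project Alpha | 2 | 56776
SELECT p.name, COUNT(*) AS n FROM employees c JOIN departments p ON c.department_id = p.id GROUP BY p.id, p.name HAVING COUNT(*) >= 2

Execution result:
name | n
Finance | 5
Research | 3
Legal | 6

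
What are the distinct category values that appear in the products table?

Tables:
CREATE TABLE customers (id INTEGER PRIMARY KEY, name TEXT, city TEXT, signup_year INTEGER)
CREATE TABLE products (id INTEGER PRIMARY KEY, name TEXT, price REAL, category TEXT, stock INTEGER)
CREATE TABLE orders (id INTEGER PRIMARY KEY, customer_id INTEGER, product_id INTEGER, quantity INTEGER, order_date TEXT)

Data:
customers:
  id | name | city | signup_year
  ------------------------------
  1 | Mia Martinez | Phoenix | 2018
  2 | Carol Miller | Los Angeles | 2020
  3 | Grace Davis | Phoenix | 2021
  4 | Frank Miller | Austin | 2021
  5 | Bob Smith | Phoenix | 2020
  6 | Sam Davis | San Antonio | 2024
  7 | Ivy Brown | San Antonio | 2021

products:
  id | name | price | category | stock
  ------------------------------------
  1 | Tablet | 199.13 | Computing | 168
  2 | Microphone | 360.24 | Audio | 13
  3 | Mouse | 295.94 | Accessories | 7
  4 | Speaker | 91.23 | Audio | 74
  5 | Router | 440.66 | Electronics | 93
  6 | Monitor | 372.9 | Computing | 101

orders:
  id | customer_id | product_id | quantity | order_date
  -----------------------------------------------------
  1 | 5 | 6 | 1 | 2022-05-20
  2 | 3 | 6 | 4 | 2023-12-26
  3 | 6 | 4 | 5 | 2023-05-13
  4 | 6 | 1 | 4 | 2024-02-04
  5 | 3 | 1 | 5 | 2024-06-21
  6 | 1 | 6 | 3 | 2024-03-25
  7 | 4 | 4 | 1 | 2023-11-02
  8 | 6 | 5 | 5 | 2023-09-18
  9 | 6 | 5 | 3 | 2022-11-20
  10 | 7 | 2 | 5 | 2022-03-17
SELECT DISTINCT category FROM products

Execution result:
category
Computing
Audio
Accessories
Electronics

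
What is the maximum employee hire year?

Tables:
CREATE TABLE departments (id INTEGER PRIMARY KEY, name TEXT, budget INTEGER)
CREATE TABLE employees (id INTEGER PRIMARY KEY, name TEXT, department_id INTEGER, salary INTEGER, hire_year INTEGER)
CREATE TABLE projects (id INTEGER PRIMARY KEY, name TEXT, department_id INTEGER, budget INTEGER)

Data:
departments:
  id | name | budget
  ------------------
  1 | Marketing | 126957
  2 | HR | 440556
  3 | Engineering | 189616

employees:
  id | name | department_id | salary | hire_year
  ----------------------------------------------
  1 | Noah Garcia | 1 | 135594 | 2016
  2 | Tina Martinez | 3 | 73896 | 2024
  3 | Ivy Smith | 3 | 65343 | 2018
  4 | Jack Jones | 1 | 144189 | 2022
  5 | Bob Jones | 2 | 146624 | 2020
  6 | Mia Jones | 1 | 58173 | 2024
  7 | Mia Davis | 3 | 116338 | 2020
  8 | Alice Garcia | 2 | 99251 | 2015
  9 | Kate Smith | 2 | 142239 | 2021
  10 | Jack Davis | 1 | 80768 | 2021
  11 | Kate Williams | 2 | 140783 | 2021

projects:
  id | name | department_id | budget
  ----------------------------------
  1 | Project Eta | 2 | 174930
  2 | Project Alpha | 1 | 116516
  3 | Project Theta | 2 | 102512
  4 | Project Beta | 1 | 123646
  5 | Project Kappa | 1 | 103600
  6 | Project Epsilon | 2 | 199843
SELECT MAX(hire_year) FROM employees

Execution result:
2024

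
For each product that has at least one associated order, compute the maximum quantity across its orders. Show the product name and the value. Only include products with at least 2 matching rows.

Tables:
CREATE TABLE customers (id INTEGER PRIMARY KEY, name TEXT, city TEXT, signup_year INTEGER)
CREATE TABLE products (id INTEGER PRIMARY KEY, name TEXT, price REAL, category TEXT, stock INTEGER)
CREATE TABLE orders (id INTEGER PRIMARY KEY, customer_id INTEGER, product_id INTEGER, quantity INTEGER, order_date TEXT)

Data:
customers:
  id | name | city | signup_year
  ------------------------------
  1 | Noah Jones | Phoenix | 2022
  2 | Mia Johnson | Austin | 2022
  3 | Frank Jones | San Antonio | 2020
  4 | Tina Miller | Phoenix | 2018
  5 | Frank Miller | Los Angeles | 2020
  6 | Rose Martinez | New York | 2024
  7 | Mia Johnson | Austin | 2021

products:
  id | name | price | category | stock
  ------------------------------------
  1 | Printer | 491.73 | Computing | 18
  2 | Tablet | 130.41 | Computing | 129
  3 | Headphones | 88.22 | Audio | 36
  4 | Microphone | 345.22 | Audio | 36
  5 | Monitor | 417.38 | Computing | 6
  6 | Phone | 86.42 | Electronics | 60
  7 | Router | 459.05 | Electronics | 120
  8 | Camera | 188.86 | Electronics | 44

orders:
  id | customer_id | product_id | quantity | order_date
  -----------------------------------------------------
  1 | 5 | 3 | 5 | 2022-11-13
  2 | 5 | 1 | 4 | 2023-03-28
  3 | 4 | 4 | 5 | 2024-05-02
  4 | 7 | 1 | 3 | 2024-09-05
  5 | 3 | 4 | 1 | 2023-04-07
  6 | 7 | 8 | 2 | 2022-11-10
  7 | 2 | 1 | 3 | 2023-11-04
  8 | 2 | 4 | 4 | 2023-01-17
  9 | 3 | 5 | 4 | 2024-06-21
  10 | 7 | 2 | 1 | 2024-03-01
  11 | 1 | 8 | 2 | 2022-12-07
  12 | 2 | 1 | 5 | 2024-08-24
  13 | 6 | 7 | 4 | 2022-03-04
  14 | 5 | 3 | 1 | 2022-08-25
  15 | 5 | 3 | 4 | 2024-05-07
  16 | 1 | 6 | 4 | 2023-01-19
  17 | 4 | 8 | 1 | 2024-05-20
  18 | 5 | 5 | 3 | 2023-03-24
SELECT p.name, MAX(c.quantity) AS max_quantity FROM orders c JOIN products p ON c.product_id = p.id GROUP BY p.id, p.name HAVING COUNT(*) >= 2

Execution result:
name | max_quantity
Printer | 5
Headphones | 5
Microphone | 5
Monitor | 4
Camera | 2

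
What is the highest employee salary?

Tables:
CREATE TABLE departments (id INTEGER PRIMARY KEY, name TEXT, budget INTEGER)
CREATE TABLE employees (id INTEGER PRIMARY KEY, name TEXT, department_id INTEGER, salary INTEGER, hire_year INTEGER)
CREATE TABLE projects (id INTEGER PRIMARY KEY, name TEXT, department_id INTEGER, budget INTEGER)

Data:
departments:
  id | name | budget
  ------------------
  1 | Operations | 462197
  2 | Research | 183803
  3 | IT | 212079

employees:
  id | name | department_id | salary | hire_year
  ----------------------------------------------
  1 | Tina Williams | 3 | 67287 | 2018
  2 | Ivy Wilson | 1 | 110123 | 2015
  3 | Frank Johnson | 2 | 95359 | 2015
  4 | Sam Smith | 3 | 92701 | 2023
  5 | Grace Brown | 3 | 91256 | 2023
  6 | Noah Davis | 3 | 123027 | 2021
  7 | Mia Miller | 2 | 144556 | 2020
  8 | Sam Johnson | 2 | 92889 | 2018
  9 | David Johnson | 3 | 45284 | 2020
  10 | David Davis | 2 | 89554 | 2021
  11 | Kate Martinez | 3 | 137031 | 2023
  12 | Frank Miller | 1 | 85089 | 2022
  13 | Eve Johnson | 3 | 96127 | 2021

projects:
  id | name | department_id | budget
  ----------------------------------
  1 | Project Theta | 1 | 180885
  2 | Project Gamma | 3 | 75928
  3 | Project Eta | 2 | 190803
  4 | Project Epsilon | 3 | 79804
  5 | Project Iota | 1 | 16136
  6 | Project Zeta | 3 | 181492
SELECT MAX(salary) FROM employees

Execution result:
144556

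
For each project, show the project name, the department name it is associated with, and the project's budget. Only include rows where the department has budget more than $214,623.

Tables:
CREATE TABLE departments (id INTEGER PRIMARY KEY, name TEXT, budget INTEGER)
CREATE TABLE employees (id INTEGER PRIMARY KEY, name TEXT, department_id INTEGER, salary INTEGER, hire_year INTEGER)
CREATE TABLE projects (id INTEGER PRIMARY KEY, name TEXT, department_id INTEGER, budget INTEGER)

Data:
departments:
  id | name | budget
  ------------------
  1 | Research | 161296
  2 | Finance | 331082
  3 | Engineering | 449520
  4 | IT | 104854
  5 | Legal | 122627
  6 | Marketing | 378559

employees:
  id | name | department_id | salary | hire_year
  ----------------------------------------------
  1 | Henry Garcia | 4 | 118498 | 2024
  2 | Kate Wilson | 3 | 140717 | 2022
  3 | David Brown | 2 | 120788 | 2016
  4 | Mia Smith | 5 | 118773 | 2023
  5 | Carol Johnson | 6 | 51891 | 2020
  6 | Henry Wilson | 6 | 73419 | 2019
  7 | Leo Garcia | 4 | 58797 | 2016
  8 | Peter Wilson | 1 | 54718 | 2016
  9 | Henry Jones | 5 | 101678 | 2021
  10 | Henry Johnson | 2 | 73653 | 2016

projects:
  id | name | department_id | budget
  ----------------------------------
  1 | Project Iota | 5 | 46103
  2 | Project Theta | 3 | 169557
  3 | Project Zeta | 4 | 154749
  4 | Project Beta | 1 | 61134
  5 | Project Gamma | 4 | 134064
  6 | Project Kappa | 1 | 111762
SELECT c.name, p.name AS department, c.budget FROM projects c JOIN departments p ON c.department_id = p.id WHERE p.budget > 214623

Execution result:
name | department | budget
Project Theta | Engineering | 169557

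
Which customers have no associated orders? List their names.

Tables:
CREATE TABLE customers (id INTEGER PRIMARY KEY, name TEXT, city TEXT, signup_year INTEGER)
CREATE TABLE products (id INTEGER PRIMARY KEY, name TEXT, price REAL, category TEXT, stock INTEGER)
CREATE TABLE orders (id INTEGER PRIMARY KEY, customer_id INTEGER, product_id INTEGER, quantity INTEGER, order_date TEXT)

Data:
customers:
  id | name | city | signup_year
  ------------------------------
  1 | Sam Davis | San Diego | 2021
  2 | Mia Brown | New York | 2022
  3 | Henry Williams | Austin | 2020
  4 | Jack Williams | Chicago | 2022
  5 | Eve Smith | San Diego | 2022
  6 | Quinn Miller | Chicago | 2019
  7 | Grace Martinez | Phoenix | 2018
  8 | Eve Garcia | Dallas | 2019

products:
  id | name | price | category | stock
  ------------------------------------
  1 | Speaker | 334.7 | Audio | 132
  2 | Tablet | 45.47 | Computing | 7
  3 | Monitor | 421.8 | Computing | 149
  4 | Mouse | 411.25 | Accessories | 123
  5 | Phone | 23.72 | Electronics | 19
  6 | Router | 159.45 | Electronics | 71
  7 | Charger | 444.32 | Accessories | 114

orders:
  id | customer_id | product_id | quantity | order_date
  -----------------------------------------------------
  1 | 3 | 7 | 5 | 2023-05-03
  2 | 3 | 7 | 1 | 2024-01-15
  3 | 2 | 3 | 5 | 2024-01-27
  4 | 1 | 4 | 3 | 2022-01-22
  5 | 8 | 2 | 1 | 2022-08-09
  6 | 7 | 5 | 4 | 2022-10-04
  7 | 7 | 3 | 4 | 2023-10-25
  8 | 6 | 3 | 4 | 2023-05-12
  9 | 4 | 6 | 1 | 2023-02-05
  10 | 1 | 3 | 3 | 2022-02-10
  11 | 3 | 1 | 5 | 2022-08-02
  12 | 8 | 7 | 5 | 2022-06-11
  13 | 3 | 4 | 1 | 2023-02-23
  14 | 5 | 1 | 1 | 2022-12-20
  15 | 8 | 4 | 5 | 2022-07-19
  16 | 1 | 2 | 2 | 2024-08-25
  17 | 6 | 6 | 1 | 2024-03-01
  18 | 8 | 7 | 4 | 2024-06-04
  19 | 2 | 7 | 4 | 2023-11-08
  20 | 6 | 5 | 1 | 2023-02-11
SELECT p.name FROM customers p LEFT JOIN orders c ON c.customer_id = p.id WHERE c.id IS NULL

Execution result:
(no rows)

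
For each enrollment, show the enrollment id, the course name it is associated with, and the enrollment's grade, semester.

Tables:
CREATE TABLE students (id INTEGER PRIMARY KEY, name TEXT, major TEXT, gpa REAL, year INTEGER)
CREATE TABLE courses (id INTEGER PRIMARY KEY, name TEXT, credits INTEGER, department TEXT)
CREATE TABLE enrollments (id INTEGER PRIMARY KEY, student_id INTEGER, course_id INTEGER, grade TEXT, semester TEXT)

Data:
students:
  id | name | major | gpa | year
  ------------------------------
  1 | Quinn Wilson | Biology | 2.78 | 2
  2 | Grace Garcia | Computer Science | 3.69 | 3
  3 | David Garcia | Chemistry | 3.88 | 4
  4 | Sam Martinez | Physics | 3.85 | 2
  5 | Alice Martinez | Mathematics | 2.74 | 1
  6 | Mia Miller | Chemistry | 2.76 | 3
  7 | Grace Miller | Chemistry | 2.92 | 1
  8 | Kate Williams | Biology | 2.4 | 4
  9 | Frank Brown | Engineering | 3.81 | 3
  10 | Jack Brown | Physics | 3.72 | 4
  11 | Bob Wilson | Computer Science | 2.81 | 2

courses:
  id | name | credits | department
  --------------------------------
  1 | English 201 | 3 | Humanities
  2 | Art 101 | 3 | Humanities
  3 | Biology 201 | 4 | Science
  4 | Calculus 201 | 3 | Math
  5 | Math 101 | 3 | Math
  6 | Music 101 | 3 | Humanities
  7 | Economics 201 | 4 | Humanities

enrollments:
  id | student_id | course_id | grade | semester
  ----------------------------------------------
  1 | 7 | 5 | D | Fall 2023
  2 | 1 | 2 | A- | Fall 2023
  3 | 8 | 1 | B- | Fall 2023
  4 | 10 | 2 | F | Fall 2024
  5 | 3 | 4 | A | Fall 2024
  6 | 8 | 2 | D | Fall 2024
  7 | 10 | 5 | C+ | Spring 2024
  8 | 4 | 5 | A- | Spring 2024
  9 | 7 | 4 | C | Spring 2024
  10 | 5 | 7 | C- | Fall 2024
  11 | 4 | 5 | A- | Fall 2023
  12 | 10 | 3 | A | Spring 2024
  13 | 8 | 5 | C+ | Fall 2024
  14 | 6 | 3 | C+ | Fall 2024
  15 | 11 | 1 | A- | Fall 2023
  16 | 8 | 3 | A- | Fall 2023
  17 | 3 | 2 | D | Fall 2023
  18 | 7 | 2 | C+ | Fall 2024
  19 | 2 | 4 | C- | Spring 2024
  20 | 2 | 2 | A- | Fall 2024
SELECT c.id, p.name AS course, c.grade, c.semester FROM enrollments c JOIN courses p ON c.course_id = p.id

Execution result:
id | course | grade | semester
1 | Math 101 | D | Fall 2023
2 | Art 101 | A- | Fall 2023
3 | English 201 | B- | Fall 2023
4 | Art 101 | F | Fall 2024
5 | Calculus 201 | A | Fall 2024
6 | Art 101 | D | Fall 2024
7 | Math 101 | C+ | Spring 2024
8 | Math 101 | A- | Spring 2024
9 | Calculus 201 | C | Spring 2024
10 | Economics 201 | C- | Fall 2024
11 | Math 101 | A- | Fall 2023
12 | Biology 201 | A | Spring 2024
13 | Math 101 | C+ | Fall 2024
14 | Biology 201 | C+ | Fall 2024
15 | English 201 | A- | Fall 2023
16 | Biology 201 | A- | Fall 2023
17 | Art 101 | D | Fall 2023
18 | Art 101 | C+ | Fall 2024
19 | Calculus 201 | C- | Spring 2024
20 | Art 101 | A- | Fall 2024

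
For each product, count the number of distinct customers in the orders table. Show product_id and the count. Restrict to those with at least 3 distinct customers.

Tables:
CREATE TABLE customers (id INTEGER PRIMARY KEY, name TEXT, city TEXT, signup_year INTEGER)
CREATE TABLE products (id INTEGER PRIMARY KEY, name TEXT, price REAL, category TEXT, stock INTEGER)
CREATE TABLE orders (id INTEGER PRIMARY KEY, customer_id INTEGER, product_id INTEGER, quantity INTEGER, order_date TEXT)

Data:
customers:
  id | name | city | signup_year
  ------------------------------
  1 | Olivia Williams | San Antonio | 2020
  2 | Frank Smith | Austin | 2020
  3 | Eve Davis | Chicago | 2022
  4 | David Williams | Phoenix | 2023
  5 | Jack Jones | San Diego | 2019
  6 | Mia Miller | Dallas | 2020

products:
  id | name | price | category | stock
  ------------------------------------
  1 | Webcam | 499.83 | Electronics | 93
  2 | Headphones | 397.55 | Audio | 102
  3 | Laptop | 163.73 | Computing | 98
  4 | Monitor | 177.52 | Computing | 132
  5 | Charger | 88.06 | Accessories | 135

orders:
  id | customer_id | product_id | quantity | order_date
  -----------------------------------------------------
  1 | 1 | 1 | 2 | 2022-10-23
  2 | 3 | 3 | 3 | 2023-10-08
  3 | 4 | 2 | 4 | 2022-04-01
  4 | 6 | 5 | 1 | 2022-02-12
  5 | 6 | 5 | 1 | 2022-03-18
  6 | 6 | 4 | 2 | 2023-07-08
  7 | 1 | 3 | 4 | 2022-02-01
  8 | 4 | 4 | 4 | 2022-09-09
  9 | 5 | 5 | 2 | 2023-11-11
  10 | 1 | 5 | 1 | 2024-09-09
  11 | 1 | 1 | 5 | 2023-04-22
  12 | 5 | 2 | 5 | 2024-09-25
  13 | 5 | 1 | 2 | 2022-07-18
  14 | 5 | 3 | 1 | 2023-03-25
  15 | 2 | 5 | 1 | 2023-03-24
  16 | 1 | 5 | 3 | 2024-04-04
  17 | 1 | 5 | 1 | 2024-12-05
SELECT product_id, COUNT(DISTINCT customer_id) AS distinct_customer_count FROM orders GROUP BY product_id HAVING COUNT(DISTINCT customer_id) >= 3

Execution result:
product_id | distinct_customer_count
3 | 3
5 | 4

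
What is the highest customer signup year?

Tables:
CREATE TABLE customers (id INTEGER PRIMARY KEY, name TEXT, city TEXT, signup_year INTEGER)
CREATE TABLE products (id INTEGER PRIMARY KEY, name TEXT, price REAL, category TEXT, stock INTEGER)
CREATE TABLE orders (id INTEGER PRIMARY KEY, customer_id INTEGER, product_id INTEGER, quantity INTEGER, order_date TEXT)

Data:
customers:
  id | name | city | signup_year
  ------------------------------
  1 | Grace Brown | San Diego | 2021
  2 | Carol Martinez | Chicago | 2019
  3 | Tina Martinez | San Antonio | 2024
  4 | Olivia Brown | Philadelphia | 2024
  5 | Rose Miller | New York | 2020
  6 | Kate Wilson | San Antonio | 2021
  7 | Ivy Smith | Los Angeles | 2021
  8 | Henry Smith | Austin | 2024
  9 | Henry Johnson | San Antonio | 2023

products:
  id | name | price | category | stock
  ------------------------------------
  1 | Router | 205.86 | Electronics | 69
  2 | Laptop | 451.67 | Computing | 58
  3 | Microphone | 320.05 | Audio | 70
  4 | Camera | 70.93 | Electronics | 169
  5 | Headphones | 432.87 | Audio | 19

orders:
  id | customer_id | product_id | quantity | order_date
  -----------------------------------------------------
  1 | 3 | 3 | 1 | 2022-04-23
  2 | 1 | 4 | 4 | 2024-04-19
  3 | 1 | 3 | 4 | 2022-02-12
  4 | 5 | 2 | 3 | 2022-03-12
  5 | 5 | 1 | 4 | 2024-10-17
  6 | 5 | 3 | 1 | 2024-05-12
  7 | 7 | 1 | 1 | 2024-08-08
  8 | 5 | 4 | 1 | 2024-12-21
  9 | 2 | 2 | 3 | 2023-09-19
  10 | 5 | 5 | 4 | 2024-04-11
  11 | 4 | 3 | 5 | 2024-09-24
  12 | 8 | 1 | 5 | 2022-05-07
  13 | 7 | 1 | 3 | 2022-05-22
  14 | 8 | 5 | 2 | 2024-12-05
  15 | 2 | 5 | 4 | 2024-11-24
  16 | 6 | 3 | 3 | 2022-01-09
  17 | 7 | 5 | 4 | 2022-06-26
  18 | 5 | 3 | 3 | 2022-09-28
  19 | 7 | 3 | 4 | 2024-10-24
SELECT MAX(signup_year) FROM customers

Execution result:
2024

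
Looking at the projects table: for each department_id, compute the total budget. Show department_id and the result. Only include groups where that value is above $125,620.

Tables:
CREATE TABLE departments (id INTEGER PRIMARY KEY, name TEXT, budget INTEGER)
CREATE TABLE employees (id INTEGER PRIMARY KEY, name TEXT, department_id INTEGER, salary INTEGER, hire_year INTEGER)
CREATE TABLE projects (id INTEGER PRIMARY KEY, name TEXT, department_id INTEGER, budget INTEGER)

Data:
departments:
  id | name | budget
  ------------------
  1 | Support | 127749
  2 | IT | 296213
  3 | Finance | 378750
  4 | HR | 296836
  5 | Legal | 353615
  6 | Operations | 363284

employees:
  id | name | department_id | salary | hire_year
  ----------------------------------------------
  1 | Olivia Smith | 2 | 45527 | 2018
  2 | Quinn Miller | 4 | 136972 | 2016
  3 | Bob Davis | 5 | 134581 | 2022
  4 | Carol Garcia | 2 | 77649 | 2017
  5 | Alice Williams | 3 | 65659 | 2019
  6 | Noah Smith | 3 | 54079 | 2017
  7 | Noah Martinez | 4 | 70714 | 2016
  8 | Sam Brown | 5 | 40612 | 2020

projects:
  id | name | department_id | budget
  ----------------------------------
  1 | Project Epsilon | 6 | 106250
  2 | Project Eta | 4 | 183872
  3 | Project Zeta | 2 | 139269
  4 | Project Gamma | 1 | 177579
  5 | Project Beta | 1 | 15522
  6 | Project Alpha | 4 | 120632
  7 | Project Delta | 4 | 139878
SELECT department_id, SUM(budget) AS sum_budget FROM projects GROUP BY department_id HAVING SUM(budget) > 125620

Execution result:
department_id | sum_budget
1 | 193101
2 | 139269
4 | 444382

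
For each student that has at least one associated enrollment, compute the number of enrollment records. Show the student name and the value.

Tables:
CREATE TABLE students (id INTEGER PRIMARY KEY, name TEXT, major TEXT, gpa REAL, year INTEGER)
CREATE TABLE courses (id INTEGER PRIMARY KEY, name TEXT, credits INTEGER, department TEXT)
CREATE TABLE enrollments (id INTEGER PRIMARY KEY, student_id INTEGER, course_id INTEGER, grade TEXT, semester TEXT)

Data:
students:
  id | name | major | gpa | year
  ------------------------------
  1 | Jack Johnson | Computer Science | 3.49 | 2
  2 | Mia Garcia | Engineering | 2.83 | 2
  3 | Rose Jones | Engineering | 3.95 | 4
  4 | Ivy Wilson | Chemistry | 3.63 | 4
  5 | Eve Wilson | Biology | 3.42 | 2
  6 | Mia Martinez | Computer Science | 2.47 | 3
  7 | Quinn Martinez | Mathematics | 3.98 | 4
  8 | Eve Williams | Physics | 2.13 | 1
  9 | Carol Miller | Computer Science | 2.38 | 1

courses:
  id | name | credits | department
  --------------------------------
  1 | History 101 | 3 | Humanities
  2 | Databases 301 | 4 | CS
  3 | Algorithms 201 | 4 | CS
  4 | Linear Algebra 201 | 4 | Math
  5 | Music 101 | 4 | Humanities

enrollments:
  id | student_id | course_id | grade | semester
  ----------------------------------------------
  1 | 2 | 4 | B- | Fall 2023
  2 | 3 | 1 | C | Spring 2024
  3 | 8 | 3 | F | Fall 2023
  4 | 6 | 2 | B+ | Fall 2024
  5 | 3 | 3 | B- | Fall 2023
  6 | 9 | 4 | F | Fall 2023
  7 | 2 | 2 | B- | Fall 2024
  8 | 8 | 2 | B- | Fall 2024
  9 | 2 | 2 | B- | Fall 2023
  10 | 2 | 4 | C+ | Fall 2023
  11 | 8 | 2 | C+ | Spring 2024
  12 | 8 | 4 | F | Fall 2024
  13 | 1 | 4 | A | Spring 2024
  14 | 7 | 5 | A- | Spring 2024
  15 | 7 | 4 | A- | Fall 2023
SELECT p.name, COUNT(*) AS n FROM enrollments c JOIN students p ON c.student_id = p.id GROUP BY p.id, p.name

Execution result:
name | n
Jack Johnson | 1
Mia Garcia | 4
Rose Jones | 2
Mia Martinez | 1
Quinn Martinez | 2
Eve Williams | 4
Carol Miller | 1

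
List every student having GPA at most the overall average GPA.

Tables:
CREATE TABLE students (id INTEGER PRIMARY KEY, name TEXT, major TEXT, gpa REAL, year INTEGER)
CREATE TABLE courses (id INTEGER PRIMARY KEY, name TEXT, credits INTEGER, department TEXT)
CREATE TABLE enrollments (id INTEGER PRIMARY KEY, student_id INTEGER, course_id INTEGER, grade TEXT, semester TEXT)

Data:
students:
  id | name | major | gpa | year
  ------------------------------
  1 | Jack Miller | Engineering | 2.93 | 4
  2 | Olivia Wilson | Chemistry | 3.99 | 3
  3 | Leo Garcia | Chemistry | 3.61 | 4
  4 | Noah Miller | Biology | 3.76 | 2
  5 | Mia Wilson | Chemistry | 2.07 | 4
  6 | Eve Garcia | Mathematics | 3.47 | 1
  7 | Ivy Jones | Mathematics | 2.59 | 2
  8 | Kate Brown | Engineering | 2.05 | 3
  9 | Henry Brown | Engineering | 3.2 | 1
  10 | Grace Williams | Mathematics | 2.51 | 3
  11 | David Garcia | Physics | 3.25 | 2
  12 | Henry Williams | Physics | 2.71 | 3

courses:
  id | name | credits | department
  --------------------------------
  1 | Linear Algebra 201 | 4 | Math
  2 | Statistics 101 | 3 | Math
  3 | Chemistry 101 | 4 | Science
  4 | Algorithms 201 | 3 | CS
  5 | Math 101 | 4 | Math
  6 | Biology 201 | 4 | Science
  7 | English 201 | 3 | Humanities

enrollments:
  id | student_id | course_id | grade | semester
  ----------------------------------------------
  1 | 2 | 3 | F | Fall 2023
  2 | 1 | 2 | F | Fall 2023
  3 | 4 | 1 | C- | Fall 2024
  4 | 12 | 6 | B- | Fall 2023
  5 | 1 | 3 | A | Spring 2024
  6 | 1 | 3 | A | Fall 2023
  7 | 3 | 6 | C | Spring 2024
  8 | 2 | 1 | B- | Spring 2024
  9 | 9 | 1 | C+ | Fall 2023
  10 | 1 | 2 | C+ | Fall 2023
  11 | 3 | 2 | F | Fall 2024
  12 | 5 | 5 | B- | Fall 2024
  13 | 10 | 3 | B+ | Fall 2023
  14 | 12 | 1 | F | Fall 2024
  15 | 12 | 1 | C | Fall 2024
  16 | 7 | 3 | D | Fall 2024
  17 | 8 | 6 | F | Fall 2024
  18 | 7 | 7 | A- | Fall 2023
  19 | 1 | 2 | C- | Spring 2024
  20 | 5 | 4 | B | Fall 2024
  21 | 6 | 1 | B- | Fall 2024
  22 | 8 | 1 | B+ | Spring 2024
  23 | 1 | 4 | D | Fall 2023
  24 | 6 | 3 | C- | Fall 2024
SELECT name, gpa FROM students WHERE gpa <= (SELECT AVG(gpa) FROM students)

Execution result:
name | gpa
Jack Miller | 2.93
Mia Wilson | 2.07
Ivy Jones | 2.59
Kate Brown | 2.05
Grace Williams | 2.51
Henry Williams | 2.71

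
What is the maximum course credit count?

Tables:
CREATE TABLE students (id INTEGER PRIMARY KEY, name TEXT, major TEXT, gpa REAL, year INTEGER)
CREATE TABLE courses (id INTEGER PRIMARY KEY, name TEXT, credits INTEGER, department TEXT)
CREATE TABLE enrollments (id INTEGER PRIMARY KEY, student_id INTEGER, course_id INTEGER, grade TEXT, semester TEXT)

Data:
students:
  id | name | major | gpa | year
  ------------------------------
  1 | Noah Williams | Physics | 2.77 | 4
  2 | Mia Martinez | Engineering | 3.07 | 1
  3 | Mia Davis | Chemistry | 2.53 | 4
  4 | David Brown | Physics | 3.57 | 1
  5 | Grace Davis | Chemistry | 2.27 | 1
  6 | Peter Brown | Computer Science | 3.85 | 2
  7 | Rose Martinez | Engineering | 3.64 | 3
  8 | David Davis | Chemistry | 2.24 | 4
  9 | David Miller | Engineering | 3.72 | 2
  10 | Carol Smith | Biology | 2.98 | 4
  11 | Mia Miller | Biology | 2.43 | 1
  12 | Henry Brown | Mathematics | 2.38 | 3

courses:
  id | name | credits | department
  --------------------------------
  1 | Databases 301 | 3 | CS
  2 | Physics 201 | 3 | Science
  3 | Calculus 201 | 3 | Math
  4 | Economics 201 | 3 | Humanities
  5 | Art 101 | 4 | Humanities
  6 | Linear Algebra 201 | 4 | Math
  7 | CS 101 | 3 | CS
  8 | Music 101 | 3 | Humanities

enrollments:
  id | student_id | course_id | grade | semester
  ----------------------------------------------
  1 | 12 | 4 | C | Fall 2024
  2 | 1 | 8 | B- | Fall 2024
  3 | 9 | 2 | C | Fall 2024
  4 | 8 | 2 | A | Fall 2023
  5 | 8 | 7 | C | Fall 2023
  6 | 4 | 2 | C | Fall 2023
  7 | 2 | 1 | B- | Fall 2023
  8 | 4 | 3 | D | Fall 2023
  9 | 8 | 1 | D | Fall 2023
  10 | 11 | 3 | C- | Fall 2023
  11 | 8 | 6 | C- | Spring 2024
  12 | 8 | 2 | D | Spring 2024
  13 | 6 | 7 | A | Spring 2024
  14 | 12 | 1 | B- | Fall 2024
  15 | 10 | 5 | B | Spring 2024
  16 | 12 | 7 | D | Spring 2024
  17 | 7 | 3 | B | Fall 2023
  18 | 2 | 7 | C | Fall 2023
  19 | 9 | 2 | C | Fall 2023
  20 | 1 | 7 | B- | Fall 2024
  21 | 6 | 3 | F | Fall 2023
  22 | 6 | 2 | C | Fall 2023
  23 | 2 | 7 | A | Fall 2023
SELECT MAX(credits) FROM courses

Execution result:
4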